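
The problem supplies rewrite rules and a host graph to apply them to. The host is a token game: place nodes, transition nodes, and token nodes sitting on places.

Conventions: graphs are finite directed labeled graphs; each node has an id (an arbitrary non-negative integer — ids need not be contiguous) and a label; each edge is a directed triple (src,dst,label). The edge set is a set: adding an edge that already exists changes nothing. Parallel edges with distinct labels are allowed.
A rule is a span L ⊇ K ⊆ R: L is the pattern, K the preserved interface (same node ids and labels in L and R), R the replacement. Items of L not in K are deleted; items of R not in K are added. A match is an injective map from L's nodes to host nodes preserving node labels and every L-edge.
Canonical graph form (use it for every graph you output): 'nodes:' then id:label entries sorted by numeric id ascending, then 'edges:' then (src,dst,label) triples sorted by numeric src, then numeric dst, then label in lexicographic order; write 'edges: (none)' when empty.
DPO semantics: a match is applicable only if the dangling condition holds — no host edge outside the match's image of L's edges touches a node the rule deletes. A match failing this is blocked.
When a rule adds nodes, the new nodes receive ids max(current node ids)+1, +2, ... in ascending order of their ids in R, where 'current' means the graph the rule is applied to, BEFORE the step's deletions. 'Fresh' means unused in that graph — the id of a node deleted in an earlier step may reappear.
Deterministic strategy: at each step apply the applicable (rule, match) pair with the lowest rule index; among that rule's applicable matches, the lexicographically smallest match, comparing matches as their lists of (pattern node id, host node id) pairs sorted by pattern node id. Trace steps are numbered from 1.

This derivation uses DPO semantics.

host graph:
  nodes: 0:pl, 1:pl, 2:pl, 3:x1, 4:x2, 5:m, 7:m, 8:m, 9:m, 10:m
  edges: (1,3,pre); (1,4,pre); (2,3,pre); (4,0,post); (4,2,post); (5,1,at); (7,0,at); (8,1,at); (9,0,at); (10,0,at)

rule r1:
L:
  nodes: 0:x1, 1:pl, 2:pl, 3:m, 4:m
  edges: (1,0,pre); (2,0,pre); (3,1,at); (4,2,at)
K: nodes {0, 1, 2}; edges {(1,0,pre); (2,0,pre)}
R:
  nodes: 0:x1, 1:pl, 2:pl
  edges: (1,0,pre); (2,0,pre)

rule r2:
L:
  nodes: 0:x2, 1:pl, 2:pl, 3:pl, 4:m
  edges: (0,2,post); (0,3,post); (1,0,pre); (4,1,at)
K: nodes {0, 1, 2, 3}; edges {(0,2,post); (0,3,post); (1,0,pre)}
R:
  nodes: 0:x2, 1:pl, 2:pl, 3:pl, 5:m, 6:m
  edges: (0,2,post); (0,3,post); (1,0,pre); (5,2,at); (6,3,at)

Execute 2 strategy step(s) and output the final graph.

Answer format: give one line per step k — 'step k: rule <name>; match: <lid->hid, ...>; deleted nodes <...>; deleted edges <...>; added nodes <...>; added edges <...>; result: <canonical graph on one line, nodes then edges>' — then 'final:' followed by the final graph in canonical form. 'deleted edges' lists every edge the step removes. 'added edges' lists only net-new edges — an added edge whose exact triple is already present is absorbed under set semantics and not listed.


step 1: rule r2; match: 0->4, 1->1, 2->0, 3->2, 4->5; deleted nodes 5; deleted edges (5,1,at); added nodes 11, 12; added edges (11,0,at); (12,2,at); result: nodes: 0:pl, 1:pl, 2:pl, 3:x1, 4:x2, 7:m, 8:m, 9:m, 10:m, 11:m, 12:m edges: (1,3,pre); (1,4,pre); (2,3,pre); (4,0,post); (4,2,post); (7,0,at); (8,1,at); (9,0,at); (10,0,at); (11,0,at); (12,2,at)
step 2: rule r1; match: 0->3, 1->1, 2->2, 3->8, 4->12; deleted nodes 8, 12; deleted edges (8,1,at); (12,2,at); added nodes (none); added edges (none); result: nodes: 0:pl, 1:pl, 2:pl, 3:x1, 4:x2, 7:m, 9:m, 10:m, 11:m edges: (1,3,pre); (1,4,pre); (2,3,pre); (4,0,post); (4,2,post); (7,0,at); (9,0,at); (10,0,at); (11,0,at)
final:
nodes: 0:pl, 1:pl, 2:pl, 3:x1, 4:x2, 7:m, 9:m, 10:m, 11:m
edges: (1,3,pre); (1,4,pre); (2,3,pre); (4,0,post); (4,2,post); (7,0,at); (9,0,at); (10,0,at); (11,0,at)


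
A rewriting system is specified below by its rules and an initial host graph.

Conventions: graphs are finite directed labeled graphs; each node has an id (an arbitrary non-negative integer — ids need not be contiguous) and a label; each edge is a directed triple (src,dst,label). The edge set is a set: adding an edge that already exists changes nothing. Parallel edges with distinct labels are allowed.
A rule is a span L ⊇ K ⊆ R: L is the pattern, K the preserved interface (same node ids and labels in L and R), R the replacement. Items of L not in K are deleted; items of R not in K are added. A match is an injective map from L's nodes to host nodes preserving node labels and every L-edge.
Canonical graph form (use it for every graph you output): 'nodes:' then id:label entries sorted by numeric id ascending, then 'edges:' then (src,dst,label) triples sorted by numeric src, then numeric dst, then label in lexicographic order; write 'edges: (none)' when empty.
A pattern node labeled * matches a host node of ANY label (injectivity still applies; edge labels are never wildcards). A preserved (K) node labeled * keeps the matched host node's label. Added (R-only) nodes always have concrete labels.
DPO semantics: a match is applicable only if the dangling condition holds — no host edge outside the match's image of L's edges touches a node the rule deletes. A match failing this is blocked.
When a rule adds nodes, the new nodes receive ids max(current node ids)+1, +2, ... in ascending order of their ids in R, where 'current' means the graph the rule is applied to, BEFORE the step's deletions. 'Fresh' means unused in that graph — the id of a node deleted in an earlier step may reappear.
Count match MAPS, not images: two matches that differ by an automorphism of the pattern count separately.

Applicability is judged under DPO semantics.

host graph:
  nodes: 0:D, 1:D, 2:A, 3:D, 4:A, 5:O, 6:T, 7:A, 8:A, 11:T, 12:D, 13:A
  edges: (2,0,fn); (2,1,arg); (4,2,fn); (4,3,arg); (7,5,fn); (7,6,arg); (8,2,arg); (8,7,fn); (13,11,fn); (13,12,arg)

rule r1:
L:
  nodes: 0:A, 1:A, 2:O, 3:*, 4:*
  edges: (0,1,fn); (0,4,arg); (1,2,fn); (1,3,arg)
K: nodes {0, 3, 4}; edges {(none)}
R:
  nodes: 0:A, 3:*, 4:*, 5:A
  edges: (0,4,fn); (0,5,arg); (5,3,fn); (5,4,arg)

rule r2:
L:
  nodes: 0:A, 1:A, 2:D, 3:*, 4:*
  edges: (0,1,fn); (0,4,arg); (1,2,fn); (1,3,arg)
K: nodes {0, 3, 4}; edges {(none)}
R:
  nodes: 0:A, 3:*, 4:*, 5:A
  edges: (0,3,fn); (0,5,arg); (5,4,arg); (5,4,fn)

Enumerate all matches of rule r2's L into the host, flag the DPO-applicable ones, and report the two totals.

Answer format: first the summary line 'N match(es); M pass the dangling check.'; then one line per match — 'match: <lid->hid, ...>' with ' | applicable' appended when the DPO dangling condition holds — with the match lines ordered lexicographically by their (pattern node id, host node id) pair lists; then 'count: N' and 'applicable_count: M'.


1 match(es); 0 pass the dangling check.
match: 0->4, 1->2, 2->0, 3->1, 4->3
count: 1
applicable_count: 0


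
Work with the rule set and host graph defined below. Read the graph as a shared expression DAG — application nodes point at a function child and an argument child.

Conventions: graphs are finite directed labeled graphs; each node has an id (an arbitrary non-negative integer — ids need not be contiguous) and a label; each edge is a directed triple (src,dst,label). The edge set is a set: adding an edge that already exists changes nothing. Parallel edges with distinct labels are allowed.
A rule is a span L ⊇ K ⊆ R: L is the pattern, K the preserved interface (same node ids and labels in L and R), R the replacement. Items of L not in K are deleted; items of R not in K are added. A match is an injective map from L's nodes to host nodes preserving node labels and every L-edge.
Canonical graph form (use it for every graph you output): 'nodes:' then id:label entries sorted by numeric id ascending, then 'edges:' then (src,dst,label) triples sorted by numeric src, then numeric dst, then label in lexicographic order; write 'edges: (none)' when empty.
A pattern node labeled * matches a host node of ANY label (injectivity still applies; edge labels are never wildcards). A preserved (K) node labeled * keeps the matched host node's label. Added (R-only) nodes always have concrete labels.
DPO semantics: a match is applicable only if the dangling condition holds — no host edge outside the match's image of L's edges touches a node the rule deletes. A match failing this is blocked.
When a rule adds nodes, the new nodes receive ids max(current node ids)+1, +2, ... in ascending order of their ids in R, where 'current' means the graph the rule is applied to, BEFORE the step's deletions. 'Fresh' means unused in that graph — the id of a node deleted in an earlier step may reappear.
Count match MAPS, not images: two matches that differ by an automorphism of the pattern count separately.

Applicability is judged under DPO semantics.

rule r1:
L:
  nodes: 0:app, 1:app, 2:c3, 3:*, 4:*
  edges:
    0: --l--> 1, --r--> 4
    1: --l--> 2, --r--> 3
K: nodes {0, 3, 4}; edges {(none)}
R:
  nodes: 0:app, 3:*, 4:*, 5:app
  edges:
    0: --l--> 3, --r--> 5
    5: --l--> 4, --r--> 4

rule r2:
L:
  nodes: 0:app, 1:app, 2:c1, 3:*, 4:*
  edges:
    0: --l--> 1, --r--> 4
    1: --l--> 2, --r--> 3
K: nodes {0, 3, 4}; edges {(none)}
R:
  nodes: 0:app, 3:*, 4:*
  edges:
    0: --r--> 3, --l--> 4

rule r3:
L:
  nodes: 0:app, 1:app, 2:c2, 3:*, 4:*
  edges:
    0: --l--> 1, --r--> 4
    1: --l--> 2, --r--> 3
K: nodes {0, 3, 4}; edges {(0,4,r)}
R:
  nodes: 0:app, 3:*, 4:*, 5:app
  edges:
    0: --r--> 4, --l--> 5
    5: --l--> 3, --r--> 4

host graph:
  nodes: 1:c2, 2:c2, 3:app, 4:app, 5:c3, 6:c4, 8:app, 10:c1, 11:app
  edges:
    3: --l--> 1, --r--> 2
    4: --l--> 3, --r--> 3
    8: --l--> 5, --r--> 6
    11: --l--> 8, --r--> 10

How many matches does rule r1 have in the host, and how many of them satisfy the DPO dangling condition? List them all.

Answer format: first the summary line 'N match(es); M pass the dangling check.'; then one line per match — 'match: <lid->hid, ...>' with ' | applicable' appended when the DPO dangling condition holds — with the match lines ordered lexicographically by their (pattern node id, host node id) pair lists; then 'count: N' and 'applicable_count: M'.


1 match(es); 1 pass the dangling check.
match: 0->11, 1->8, 2->5, 3->6, 4->10 | applicable
count: 1
applicable_count: 1


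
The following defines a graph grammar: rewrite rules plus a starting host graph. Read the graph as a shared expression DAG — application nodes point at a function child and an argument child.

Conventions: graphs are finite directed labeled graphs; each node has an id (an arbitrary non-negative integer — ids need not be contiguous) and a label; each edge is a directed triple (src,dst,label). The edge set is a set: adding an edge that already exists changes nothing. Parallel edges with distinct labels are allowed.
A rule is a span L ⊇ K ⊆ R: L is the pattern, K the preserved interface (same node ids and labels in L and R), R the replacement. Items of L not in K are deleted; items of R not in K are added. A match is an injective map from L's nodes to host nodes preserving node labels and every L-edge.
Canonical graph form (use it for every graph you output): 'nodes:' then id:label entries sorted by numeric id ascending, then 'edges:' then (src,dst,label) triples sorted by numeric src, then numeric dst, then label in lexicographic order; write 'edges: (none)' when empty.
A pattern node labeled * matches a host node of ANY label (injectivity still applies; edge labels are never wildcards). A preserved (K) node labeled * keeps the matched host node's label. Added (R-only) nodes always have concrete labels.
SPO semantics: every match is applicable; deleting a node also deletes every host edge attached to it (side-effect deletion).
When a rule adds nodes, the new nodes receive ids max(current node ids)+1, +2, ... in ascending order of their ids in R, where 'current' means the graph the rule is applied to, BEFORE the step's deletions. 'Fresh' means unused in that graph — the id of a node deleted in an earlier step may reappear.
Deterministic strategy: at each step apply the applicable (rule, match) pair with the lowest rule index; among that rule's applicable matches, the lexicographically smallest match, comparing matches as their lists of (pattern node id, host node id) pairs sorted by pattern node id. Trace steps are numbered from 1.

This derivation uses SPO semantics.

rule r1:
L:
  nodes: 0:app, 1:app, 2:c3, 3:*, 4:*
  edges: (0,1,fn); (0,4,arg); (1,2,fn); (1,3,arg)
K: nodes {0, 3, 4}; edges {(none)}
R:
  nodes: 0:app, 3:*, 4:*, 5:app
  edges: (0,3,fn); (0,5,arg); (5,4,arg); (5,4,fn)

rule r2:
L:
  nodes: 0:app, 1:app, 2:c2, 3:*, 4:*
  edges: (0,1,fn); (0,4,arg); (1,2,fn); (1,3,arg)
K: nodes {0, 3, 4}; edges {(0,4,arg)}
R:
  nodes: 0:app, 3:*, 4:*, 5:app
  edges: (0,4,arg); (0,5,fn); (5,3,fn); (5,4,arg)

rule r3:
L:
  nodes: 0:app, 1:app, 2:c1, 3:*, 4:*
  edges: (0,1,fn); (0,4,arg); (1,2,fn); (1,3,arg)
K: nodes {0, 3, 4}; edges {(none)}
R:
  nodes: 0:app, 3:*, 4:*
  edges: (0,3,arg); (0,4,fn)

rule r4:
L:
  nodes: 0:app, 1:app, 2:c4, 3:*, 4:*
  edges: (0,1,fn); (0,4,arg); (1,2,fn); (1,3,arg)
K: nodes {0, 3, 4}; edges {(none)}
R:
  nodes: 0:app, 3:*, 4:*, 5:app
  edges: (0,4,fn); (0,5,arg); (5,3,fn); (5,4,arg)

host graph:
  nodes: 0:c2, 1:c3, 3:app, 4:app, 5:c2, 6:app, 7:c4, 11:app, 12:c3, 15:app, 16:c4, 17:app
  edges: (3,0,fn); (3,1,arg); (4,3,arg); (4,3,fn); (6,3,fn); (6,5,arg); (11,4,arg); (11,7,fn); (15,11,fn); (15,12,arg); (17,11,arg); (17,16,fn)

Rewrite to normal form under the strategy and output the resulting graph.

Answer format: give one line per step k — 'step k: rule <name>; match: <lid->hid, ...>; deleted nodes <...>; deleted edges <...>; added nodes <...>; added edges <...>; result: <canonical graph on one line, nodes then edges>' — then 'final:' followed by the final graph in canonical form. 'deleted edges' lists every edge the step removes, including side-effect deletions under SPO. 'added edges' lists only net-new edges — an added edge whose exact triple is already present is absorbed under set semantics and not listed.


step 1: rule r2; match: 0->6, 1->3, 2->0, 3->1, 4->5; deleted nodes 0, 3; deleted edges (3,0,fn); (3,1,arg); (4,3,arg); (4,3,fn); (6,3,fn); added nodes 18; added edges (6,18,fn); (18,1,fn); (18,5,arg); result: nodes: 1:c3, 4:app, 5:c2, 6:app, 7:c4, 11:app, 12:c3, 15:app, 16:c4, 17:app, 18:app edges: (6,5,arg); (6,18,fn); (11,4,arg); (11,7,fn); (15,11,fn); (15,12,arg); (17,11,arg); (17,16,fn); (18,1,fn); (18,5,arg)
step 2: rule r4; match: 0->15, 1->11, 2->7, 3->4, 4->12; deleted nodes 7, 11; deleted edges (11,4,arg); (11,7,fn); (15,11,fn); (15,12,arg); (17,11,arg); added nodes 19; added edges (15,12,fn); (15,19,arg); (19,4,fn); (19,12,arg); result: nodes: 1:c3, 4:app, 5:c2, 6:app, 12:c3, 15:app, 16:c4, 17:app, 18:app, 19:app edges: (6,5,arg); (6,18,fn); (15,12,fn); (15,19,arg); (17,16,fn); (18,1,fn); (18,5,arg); (19,4,fn); (19,12,arg)
final:
nodes: 1:c3, 4:app, 5:c2, 6:app, 12:c3, 15:app, 16:c4, 17:app, 18:app, 19:app
edges: (6,5,arg); (6,18,fn); (15,12,fn); (15,19,arg); (17,16,fn); (18,1,fn); (18,5,arg); (19,4,fn); (19,12,arg)


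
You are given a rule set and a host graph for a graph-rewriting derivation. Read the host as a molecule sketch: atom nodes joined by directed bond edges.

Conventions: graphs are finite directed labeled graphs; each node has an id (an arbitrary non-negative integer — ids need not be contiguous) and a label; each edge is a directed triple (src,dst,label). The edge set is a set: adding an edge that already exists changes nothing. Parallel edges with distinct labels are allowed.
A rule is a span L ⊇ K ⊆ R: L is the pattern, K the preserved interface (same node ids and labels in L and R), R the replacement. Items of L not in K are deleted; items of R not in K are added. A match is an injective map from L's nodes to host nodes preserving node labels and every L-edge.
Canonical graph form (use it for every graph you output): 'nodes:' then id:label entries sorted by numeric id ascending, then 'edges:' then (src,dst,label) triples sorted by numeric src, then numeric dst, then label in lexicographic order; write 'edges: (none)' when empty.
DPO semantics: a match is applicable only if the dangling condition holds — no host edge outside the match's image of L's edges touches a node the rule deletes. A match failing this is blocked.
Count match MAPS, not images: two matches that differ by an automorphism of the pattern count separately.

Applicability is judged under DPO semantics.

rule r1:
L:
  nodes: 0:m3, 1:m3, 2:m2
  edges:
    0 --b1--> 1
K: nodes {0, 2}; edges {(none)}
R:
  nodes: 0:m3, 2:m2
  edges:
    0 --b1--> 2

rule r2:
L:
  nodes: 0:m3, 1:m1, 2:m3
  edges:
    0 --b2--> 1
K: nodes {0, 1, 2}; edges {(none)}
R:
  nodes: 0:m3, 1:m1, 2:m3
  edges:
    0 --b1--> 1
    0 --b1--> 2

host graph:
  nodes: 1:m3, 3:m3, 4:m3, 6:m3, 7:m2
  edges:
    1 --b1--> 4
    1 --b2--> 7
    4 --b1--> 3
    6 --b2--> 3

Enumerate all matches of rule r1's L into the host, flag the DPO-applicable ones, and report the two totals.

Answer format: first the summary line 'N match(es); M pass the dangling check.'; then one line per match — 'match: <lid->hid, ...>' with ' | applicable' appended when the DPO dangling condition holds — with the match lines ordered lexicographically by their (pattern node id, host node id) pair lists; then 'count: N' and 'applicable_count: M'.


2 match(es); 0 pass the dangling check.
match: 0->1, 1->4, 2->7
match: 0->4, 1->3, 2->7
count: 2
applicable_count: 0


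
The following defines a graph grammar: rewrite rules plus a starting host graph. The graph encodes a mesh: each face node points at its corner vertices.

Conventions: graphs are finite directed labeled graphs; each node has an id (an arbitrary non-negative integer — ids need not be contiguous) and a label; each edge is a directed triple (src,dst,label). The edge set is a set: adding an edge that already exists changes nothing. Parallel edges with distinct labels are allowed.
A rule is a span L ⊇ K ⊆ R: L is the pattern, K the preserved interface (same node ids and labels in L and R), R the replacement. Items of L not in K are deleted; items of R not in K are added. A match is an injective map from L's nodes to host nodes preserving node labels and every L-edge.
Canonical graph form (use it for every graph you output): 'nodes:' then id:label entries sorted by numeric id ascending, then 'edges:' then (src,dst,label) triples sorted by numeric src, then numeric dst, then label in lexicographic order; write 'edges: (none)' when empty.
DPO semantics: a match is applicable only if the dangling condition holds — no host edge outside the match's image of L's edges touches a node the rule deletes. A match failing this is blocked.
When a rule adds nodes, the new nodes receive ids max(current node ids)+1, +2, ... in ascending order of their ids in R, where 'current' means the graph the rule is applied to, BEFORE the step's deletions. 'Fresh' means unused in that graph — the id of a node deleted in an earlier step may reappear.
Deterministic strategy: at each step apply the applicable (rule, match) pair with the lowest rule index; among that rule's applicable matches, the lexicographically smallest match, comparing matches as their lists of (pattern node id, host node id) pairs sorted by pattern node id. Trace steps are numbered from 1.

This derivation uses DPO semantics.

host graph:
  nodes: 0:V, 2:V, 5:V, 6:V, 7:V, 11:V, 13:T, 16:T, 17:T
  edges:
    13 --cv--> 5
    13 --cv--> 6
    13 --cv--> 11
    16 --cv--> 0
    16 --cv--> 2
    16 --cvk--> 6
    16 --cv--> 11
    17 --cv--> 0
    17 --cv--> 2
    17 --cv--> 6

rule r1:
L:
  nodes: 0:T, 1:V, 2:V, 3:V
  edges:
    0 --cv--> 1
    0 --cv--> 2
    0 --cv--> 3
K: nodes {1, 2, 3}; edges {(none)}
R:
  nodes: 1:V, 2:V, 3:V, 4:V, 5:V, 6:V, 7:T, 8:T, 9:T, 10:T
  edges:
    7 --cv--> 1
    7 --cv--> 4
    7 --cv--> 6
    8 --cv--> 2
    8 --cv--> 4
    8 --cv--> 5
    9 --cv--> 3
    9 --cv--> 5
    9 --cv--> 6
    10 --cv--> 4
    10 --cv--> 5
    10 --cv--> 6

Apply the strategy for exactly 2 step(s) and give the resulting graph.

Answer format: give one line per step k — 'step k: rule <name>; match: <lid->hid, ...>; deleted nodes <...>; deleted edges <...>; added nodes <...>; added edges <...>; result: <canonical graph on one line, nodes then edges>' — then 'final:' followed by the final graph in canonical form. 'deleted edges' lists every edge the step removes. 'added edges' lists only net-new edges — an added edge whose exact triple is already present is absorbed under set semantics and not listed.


step 1: rule r1; match: 0->13, 1->5, 2->6, 3->11; deleted nodes 13; deleted edges (13,5,cv); (13,6,cv); (13,11,cv); added nodes 18, 19, 20, 21, 22, 23, 24; added edges (21,5,cv); (21,18,cv); (21,20,cv); (22,6,cv); (22,18,cv); (22,19,cv); (23,11,cv); (23,19,cv); (23,20,cv); (24,18,cv); (24,19,cv); (24,20,cv); result: nodes: 0:V, 2:V, 5:V, 6:V, 7:V, 11:V, 16:T, 17:T, 18:V, 19:V, 20:V, 21:T, 22:T, 23:T, 24:T edges: (16,0,cv); (16,2,cv); (16,6,cvk); (16,11,cv); (17,0,cv); (17,2,cv); (17,6,cv); (21,5,cv); (21,18,cv); (21,20,cv); (22,6,cv); (22,18,cv); (22,19,cv); (23,11,cv); (23,19,cv); (23,20,cv); (24,18,cv); (24,19,cv); (24,20,cv)
step 2: rule r1; match: 0->17, 1->0, 2->2, 3->6; deleted nodes 17; deleted edges (17,0,cv); (17,2,cv); (17,6,cv); added nodes 25, 26, 27, 28, 29, 30, 31; added edges (28,0,cv); (28,25,cv); (28,27,cv); (29,2,cv); (29,25,cv); (29,26,cv); (30,6,cv); (30,26,cv); (30,27,cv); (31,25,cv); (31,26,cv); (31,27,cv); result: nodes: 0:V, 2:V, 5:V, 6:V, 7:V, 11:V, 16:T, 18:V, 19:V, 20:V, 21:T, 22:T, 23:T, 24:T, 25:V, 26:V, 27:V, 28:T, 29:T, 30:T, 31:T edges: (16,0,cv); (16,2,cv); (16,6,cvk); (16,11,cv); (21,5,cv); (21,18,cv); (21,20,cv); (22,6,cv); (22,18,cv); (22,19,cv); (23,11,cv); (23,19,cv); (23,20,cv); (24,18,cv); (24,19,cv); (24,20,cv); (28,0,cv); (28,25,cv); (28,27,cv); (29,2,cv); (29,25,cv); (29,26,cv); (30,6,cv); (30,26,cv); (30,27,cv); (31,25,cv); (31,26,cv); (31,27,cv)
final:
nodes: 0:V, 2:V, 5:V, 6:V, 7:V, 11:V, 16:T, 18:V, 19:V, 20:V, 21:T, 22:T, 23:T, 24:T, 25:V, 26:V, 27:V, 28:T, 29:T, 30:T, 31:T
edges: (16,0,cv); (16,2,cv); (16,6,cvk); (16,11,cv); (21,5,cv); (21,18,cv); (21,20,cv); (22,6,cv); (22,18,cv); (22,19,cv); (23,11,cv); (23,19,cv); (23,20,cv); (24,18,cv); (24,19,cv); (24,20,cv); (28,0,cv); (28,25,cv); (28,27,cv); (29,2,cv); (29,25,cv); (29,26,cv); (30,6,cv); (30,26,cv); (30,27,cv); (31,25,cv); (31,26,cv); (31,27,cv)


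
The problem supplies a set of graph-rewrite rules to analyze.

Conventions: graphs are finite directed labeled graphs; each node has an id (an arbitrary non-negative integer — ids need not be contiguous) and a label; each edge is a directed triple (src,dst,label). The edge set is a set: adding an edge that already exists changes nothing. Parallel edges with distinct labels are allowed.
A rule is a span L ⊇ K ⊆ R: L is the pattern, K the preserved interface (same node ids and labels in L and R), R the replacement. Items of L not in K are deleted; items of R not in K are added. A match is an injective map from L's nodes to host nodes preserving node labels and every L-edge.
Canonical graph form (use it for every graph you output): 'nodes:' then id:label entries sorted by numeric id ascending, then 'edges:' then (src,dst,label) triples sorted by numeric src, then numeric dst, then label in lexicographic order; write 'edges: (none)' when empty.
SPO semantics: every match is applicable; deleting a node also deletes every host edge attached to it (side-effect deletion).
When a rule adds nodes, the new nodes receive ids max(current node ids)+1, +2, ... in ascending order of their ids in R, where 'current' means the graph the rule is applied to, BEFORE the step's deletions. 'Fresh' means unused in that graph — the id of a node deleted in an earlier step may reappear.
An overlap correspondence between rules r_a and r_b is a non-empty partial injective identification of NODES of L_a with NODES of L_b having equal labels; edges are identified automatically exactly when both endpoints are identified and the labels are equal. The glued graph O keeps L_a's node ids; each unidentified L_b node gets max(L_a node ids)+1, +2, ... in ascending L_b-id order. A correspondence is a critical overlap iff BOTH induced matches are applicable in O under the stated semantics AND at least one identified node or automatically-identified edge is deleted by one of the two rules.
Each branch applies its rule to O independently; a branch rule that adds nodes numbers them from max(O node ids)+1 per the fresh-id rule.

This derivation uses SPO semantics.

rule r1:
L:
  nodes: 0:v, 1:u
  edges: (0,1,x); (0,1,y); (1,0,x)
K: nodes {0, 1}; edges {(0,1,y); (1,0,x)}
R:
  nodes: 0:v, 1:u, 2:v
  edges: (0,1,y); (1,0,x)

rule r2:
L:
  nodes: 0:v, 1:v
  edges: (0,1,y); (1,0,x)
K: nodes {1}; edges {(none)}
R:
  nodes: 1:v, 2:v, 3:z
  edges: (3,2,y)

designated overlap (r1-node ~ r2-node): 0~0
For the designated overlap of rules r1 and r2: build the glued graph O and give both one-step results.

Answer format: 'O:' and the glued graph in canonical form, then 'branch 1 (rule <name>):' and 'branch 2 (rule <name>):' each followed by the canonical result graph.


O:
nodes: 0:v, 1:u, 2:v
edges: (0,1,x); (0,1,y); (0,2,y); (1,0,x); (2,0,x)
branch 1 (rule r1):
nodes: 0:v, 1:u, 2:v, 3:v
edges: (0,1,y); (0,2,y); (1,0,x); (2,0,x)
branch 2 (rule r2):
nodes: 1:u, 2:v, 3:v, 4:z
edges: (4,3,y)


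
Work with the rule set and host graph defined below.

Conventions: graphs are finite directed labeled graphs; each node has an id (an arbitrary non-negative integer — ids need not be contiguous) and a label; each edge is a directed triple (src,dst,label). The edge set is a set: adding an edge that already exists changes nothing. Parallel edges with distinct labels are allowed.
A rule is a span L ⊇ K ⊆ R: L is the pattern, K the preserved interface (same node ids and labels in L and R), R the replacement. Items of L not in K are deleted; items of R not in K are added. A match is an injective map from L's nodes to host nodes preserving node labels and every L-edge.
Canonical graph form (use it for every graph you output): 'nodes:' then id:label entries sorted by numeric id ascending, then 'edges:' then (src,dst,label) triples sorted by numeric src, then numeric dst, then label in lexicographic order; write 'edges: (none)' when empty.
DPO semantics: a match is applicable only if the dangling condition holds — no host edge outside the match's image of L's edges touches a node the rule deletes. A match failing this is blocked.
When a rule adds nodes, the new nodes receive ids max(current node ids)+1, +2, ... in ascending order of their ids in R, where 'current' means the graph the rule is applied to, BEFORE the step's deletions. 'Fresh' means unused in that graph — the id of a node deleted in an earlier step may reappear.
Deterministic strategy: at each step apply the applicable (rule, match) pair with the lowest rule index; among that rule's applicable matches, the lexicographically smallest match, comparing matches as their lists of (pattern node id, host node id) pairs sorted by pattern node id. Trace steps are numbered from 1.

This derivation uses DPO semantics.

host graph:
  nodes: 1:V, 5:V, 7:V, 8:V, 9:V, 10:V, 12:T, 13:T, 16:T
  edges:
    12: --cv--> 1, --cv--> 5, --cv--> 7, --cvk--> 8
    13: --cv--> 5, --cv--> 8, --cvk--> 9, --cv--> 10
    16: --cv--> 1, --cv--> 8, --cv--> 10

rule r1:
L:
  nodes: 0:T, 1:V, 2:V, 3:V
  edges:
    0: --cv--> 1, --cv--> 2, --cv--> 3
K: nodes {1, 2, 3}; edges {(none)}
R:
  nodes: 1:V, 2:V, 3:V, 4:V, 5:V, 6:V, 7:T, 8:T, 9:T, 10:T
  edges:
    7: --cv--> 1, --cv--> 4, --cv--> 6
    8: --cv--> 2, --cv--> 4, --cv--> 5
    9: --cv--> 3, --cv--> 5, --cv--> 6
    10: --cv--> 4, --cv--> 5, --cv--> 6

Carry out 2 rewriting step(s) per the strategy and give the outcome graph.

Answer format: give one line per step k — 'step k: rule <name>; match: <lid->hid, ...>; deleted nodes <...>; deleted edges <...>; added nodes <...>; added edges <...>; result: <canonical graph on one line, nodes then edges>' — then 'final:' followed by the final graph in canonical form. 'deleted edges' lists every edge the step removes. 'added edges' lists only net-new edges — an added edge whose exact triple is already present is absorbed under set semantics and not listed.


step 1: rule r1; match: 0->16, 1->1, 2->8, 3->10; deleted nodes 16; deleted edges (16,1,cv); (16,8,cv); (16,10,cv); added nodes 17, 18, 19, 20, 21, 22, 23; added edges (20,1,cv); (20,17,cv); (20,19,cv); (21,8,cv); (21,17,cv); (21,18,cv); (22,10,cv); (22,18,cv); (22,19,cv); (23,17,cv); (23,18,cv); (23,19,cv); result: nodes: 1:V, 5:V, 7:V, 8:V, 9:V, 10:V, 12:T, 13:T, 17:V, 18:V, 19:V, 20:T, 21:T, 22:T, 23:T edges: (12,1,cv); (12,5,cv); (12,7,cv); (12,8,cvk); (13,5,cv); (13,8,cv); (13,9,cvk); (13,10,cv); (20,1,cv); (20,17,cv); (20,19,cv); (21,8,cv); (21,17,cv); (21,18,cv); (22,10,cv); (22,18,cv); (22,19,cv); (23,17,cv); (23,18,cv); (23,19,cv)
step 2: rule r1; match: 0->20, 1->1, 2->17, 3->19; deleted nodes 20; deleted edges (20,1,cv); (20,17,cv); (20,19,cv); added nodes 24, 25, 26, 27, 28, 29, 30; added edges (27,1,cv); (27,24,cv); (27,26,cv); (28,17,cv); (28,24,cv); (28,25,cv); (29,19,cv); (29,25,cv); (29,26,cv); (30,24,cv); (30,25,cv); (30,26,cv); result: nodes: 1:V, 5:V, 7:V, 8:V, 9:V, 10:V, 12:T, 13:T, 17:V, 18:V, 19:V, 21:T, 22:T, 23:T, 24:V, 25:V, 26:V, 27:T, 28:T, 29:T, 30:T edges: (12,1,cv); (12,5,cv); (12,7,cv); (12,8,cvk); (13,5,cv); (13,8,cv); (13,9,cvk); (13,10,cv); (21,8,cv); (21,17,cv); (21,18,cv); (22,10,cv); (22,18,cv); (22,19,cv); (23,17,cv); (23,18,cv); (23,19,cv); (27,1,cv); (27,24,cv); (27,26,cv); (28,17,cv); (28,24,cv); (28,25,cv); (29,19,cv); (29,25,cv); (29,26,cv); (30,24,cv); (30,25,cv); (30,26,cv)
final:
nodes: 1:V, 5:V, 7:V, 8:V, 9:V, 10:V, 12:T, 13:T, 17:V, 18:V, 19:V, 21:T, 22:T, 23:T, 24:V, 25:V, 26:V, 27:T, 28:T, 29:T, 30:T
edges: (12,1,cv); (12,5,cv); (12,7,cv); (12,8,cvk); (13,5,cv); (13,8,cv); (13,9,cvk); (13,10,cv); (21,8,cv); (21,17,cv); (21,18,cv); (22,10,cv); (22,18,cv); (22,19,cv); (23,17,cv); (23,18,cv); (23,19,cv); (27,1,cv); (27,24,cv); (27,26,cv); (28,17,cv); (28,24,cv); (28,25,cv); (29,19,cv); (29,25,cv); (29,26,cv); (30,24,cv); (30,25,cv); (30,26,cv)


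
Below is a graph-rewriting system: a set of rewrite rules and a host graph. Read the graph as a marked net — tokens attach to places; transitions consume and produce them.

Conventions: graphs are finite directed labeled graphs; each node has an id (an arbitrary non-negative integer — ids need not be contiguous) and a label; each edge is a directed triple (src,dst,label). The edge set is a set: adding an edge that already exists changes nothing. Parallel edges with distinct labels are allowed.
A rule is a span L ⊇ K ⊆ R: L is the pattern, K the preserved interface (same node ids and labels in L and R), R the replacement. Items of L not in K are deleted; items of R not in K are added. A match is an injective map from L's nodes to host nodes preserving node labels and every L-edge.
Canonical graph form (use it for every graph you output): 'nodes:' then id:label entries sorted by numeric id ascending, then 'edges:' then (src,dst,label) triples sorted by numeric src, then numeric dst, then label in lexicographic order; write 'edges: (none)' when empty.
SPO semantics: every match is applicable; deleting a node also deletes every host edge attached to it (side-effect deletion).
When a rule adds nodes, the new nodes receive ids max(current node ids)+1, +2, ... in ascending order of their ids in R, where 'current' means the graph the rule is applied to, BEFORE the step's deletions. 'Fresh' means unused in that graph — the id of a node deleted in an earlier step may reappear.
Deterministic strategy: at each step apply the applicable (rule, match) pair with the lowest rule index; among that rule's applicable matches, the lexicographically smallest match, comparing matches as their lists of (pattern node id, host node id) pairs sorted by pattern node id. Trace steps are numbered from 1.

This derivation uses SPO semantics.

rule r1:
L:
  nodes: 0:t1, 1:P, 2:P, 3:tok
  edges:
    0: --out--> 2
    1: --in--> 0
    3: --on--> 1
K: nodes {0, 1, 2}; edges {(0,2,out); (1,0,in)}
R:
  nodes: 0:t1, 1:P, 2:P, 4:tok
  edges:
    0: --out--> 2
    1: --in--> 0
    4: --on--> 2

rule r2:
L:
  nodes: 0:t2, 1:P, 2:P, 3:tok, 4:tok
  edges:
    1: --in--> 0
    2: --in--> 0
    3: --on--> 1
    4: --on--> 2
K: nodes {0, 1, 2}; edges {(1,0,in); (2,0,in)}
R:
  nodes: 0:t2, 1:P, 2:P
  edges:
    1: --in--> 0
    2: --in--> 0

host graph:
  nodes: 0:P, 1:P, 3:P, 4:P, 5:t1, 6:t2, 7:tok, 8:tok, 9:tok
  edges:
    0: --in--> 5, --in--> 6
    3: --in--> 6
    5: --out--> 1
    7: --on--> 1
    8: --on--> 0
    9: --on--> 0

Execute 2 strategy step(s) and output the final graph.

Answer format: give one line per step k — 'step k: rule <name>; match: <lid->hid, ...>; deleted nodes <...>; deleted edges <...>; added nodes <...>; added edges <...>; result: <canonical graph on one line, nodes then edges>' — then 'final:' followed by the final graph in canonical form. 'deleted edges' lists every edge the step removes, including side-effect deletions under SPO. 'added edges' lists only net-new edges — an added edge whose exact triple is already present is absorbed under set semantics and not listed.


step 1: rule r1; match: 0->5, 1->0, 2->1, 3->8; deleted nodes 8; deleted edges (8,0,on); added nodes 10; added edges (10,1,on); result: nodes: 0:P, 1:P, 3:P, 4:P, 5:t1, 6:t2, 7:tok, 9:tok, 10:tok edges: (0,5,in); (0,6,in); (3,6,in); (5,1,out); (7,1,on); (9,0,on); (10,1,on)
step 2: rule r1; match: 0->5, 1->0, 2->1, 3->9; deleted nodes 9; deleted edges (9,0,on); added nodes 11; added edges (11,1,on); result: nodes: 0:P, 1:P, 3:P, 4:P, 5:t1, 6:t2, 7:tok, 10:tok, 11:tok edges: (0,5,in); (0,6,in); (3,6,in); (5,1,out); (7,1,on); (10,1,on); (11,1,on)
final:
nodes: 0:P, 1:P, 3:P, 4:P, 5:t1, 6:t2, 7:tok, 10:tok, 11:tok
edges: (0,5,in); (0,6,in); (3,6,in); (5,1,out); (7,1,on); (10,1,on); (11,1,on)


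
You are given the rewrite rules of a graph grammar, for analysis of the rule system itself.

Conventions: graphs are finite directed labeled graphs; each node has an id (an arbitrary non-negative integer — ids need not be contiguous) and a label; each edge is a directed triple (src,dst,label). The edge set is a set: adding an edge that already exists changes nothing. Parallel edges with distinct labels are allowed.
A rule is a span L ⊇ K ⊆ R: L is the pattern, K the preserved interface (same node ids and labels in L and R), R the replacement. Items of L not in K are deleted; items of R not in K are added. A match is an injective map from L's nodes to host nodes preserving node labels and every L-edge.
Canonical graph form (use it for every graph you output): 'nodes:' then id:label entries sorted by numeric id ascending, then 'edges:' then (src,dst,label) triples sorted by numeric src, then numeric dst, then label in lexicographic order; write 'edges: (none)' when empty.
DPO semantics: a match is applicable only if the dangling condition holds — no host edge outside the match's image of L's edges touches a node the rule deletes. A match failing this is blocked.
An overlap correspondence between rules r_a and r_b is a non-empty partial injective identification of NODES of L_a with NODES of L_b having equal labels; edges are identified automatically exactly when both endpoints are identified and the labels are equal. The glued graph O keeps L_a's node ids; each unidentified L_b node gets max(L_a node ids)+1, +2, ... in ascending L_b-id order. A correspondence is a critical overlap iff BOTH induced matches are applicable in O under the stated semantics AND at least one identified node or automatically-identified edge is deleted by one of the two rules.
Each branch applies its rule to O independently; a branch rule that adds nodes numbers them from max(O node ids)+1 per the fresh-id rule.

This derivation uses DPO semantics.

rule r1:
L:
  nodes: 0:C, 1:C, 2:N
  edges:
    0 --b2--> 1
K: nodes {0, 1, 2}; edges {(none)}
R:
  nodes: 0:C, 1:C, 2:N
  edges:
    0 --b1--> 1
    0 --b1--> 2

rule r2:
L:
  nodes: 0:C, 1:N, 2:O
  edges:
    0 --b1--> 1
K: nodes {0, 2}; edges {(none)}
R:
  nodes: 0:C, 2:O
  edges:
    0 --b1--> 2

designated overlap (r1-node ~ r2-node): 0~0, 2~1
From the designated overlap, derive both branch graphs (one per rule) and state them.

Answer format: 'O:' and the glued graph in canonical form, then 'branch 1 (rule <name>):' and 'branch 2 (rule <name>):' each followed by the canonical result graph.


O:
nodes: 0:C, 1:C, 2:N, 3:O
edges: (0,1,b2); (0,2,b1)
branch 1 (rule r1):
nodes: 0:C, 1:C, 2:N, 3:O
edges: (0,1,b1); (0,2,b1)
branch 2 (rule r2):
nodes: 0:C, 1:C, 3:O
edges: (0,1,b2); (0,3,b1)


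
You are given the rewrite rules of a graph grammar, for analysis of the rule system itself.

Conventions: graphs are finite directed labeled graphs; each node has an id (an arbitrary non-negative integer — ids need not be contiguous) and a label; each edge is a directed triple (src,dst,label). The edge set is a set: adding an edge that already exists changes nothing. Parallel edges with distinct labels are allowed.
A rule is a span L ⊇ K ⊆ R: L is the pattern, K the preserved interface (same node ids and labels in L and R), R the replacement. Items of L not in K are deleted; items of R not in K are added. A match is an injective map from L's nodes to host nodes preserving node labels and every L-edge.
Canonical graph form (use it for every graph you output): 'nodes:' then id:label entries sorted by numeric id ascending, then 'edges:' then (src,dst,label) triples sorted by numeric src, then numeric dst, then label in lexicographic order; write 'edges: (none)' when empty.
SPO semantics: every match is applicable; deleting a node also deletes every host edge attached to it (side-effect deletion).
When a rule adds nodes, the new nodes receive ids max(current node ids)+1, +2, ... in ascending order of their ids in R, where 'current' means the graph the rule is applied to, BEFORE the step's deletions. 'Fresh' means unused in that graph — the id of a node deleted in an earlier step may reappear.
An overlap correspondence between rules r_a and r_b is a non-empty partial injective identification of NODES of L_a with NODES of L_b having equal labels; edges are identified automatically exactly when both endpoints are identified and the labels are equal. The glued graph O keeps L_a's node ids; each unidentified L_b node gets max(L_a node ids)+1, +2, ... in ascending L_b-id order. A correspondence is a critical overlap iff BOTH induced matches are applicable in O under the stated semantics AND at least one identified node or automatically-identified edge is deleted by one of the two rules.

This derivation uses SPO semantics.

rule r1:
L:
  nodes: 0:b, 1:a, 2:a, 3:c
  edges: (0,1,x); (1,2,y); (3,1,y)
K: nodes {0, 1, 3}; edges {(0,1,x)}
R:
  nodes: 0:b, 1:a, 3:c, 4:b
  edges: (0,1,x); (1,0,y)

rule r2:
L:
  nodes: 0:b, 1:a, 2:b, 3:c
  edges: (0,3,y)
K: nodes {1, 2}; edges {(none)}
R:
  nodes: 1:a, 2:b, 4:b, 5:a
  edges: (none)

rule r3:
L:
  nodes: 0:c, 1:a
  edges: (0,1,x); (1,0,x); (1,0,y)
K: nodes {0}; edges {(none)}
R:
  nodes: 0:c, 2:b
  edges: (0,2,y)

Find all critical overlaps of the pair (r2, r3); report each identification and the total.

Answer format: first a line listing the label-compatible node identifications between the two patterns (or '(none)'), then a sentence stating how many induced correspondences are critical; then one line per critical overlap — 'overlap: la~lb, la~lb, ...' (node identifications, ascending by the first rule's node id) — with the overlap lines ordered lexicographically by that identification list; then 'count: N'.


label-compatible node identifications between L(r2) and L(r3): 1~1, 3~0
3 of the induced correspondences are critical overlaps of r2 and r3.
overlap: 1~1
overlap: 1~1, 3~0
overlap: 3~0
count: 3


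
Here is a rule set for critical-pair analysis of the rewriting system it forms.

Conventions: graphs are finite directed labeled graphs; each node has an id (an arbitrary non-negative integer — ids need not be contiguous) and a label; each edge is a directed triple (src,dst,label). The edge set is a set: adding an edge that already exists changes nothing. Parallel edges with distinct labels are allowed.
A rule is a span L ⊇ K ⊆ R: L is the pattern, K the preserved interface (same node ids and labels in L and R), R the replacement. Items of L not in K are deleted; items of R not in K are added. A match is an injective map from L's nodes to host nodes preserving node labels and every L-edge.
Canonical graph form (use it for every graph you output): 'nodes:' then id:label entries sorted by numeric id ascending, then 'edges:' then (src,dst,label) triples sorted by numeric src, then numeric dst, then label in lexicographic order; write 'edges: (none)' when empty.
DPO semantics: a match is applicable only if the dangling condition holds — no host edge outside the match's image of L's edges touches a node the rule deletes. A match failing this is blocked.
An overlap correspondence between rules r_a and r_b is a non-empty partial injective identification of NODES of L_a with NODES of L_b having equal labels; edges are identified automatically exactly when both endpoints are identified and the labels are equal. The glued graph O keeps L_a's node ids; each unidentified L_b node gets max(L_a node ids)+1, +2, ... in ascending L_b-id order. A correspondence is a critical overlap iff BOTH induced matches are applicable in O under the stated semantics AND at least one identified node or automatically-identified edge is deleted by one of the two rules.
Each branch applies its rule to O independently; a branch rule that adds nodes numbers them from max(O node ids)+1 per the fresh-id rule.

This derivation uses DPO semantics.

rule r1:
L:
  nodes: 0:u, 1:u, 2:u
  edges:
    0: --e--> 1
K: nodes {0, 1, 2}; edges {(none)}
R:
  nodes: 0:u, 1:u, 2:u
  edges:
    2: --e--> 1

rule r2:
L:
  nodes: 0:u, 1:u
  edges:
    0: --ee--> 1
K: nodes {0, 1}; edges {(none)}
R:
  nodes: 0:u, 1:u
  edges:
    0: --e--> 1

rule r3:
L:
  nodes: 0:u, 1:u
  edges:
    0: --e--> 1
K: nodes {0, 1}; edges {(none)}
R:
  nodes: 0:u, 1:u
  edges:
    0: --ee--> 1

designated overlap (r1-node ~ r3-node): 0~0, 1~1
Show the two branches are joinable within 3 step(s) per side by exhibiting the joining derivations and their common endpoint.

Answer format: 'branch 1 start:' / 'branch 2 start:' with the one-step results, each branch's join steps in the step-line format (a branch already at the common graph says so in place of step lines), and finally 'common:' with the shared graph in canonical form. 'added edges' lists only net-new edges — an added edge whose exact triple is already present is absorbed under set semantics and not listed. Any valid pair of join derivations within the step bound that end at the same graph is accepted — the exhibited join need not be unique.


branch 1 start:
nodes: 0:u, 1:u, 2:u
edges: (2,1,e)
branch 2 start:
nodes: 0:u, 1:u, 2:u
edges: (0,1,ee)
branch 1 step 1: rule r1; match: 0->2, 1->1, 2->0; deleted nodes (none); deleted edges (2,1,e); added nodes (none); added edges (0,1,e); result: nodes: 0:u, 1:u, 2:u edges: (0,1,e)
branch 2 step 1: rule r2; match: 0->0, 1->1; deleted nodes (none); deleted edges (0,1,ee); added nodes (none); added edges (0,1,e); result: nodes: 0:u, 1:u, 2:u edges: (0,1,e)
common:
nodes: 0:u, 1:u, 2:u
edges: (0,1,e)
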